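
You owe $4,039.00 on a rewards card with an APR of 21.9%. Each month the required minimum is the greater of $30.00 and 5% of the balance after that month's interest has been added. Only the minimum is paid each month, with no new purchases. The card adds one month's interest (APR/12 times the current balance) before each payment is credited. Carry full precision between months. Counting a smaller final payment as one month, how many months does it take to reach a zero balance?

83 months

Monthly rate r = 21.9%/12 = 1.825% = 0.01825.
While 5% of the post-interest balance exceeds $30.00, each month B ← (B·(1+r))·(1 − 0.05), i.e. B shrinks by the factor (1+r)·0.95 = 0.96734.
This holds for months 1–58. Entering month 59 the balance is $588.57; 5% of the post-interest balance is now below $30.00, so the flat $30.00 minimum applies from here.
From month 59 a fixed $30.00 at rate r clears $588.57 in 25 more payments. Total: 58 + 25 = 83 months.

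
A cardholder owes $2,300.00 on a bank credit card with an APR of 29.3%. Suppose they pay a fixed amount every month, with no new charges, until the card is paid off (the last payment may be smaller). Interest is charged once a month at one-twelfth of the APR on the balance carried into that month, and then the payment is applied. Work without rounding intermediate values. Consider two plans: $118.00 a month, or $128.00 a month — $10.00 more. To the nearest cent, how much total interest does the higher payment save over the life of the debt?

Monthly rate r = 29.3%/12 = 2.44167% = 0.0244167.
At $118.00/mo: n = ⌈−ln(1 − rB₀/P)/ln(1+r)⌉ = 27 payments (last $92.69); total interest = total paid − $2,300.00 = $860.69.
At $128.00/mo: 24 payments (last $120.68); total interest $764.68.
Interest saved = $860.69 − $764.68 = $96.01.

$96.01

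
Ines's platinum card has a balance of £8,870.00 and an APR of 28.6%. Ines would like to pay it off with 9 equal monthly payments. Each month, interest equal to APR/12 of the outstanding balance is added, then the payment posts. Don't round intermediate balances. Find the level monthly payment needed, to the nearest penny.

£1,106.69

Monthly rate r = 28.6%/12 = 2.38333% = 0.0238333.
Level-payment amortization: P = B₀·r / (1 − (1+r)^(−n)) = 8870.00·0.0238333 / (1 − 1.02383^(−9)).
Denominator 1 − (1+r)^(−9) = 0.191022178.
P = 211.402 / 0.191022178 ≈ 1106.69.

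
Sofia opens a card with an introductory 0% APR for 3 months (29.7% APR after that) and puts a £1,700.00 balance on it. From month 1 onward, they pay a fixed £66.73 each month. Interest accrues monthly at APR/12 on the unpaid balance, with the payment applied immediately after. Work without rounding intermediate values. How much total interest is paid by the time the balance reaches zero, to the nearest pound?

£718

Promo months 1–3 at r₀ = 0%/12 = 0; months 4+ at r₁ = 29.7%/12 = 0.02475.
After month 3 (no interest yet): B = £1,700.00 − 3·£66.73 = £1,499.81.
Then at r₁ with £66.73/mo: n₂ = −ln(1 − r₁·B/P)/ln(1+r₁) ≈ 33.24 → 34 more payments.
Total paid = 36·£66.73 + £15.83 = £2,418.11; interest = £2,418.11 − £1,700.00 = £718.11.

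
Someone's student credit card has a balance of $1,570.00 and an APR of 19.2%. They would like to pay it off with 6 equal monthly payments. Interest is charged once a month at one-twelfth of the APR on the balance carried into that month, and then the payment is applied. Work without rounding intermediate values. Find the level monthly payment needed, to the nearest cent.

Monthly rate r = 19.2%/12 = 1.6% = 0.016.
Level-payment amortization: P = B₀·r / (1 − (1+r)^(−n)) = 1570.00·0.016 / (1 − 1.016^(−6)).
Denominator 1 − (1+r)^(−6) = 0.0908453752.
P = 25.12 / 0.0908453752 ≈ 276.51.

$276.51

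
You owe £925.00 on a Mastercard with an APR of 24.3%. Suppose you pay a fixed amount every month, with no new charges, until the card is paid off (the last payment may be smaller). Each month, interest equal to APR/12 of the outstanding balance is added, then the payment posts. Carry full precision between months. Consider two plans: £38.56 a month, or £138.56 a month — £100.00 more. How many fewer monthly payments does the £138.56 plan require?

26 fewer payments

Monthly rate r = 24.3%/12 = 2.025% = 0.02025.
At £38.56/mo: n = ⌈−ln(1 − rB₀/P)/ln(1+r)⌉ = 34 payments (last £6.80); total interest = total paid − £925.00 = £354.28.
At £138.56/mo: 8 payments (last £34.16); total interest £79.08.
Payments saved = 34 − 8 = 26.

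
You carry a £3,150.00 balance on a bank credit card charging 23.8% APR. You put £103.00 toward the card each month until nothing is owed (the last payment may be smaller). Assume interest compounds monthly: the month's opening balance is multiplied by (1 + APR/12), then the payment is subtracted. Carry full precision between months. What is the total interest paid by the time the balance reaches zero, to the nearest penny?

£1,742.48

Monthly rate r = 23.8%/12 = 1.98333% = 0.0198333.
Payoff takes n = ⌈−ln(1 − rB₀/P)/ln(1+r)⌉ = ⌈47.497⌉ = 48 payments; the last is £51.48.
Total paid = 47·£103.00 + £51.48 = £4,892.48.
Total interest = total paid − principal = £4,892.48 − £3,150.00 = £1,742.48.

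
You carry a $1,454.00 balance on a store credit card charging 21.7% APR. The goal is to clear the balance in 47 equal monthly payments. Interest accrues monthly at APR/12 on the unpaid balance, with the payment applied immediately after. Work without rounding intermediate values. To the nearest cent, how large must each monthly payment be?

$46.19

Monthly rate r = 21.7%/12 = 1.80833% = 0.0180833.
Level-payment amortization: P = B₀·r / (1 − (1+r)^(−n)) = 1454.00·0.0180833 / (1 − 1.01808^(−47)).
Denominator 1 − (1+r)^(−47) = 0.569291352.
P = 26.2932 / 0.569291352 ≈ 46.19.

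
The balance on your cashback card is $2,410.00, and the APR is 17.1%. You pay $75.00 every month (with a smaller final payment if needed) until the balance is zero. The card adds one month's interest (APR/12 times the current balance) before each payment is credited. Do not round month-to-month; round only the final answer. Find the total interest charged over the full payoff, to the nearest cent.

Monthly rate r = 17.1%/12 = 1.425% = 0.01425.
Payoff takes n = ⌈−ln(1 − rB₀/P)/ln(1+r)⌉ = ⌈43.274⌉ = 44 payments; the last is $20.67.
Total paid = 43·$75.00 + $20.67 = $3,245.67.
Total interest = total paid − principal = $3,245.67 − $2,410.00 = $835.67.

$835.67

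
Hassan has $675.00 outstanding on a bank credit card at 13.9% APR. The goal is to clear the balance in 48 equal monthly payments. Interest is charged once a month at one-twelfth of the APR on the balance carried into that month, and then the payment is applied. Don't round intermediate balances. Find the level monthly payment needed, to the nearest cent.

Monthly rate r = 13.9%/12 = 1.15833% = 0.0115833.
Level-payment amortization: P = B₀·r / (1 − (1+r)^(−n)) = 675.00·0.0115833 / (1 − 1.01158^(−48)).
Denominator 1 − (1+r)^(−48) = 0.424665971.
P = 7.81875 / 0.424665971 ≈ 18.41.

$18.41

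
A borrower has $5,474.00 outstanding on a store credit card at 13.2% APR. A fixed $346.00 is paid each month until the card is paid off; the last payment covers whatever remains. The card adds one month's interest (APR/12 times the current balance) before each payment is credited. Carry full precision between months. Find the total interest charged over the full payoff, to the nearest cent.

$573.46

Monthly rate r = 13.2%/12 = 1.1% = 0.011.
Payoff takes n = ⌈−ln(1 − rB₀/P)/ln(1+r)⌉ = ⌈17.477⌉ = 18 payments; the last is $165.46.
Total paid = 17·$346.00 + $165.46 = $6,047.46.
Total interest = total paid − principal = $6,047.46 − $5,474.00 = $573.46.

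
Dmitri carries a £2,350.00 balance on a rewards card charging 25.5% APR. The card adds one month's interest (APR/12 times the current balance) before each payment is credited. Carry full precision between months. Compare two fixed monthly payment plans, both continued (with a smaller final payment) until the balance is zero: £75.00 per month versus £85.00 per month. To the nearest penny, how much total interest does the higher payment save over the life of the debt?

£330.02

Monthly rate r = 25.5%/12 = 2.125% = 0.02125.
At £75.00/mo: n = ⌈−ln(1 − rB₀/P)/ln(1+r)⌉ = 53 payments (last £9.69); total interest = total paid − £2,350.00 = £1,559.69.
At £85.00/mo: 43 payments (last £9.67); total interest £1,229.67.
Interest saved = £1,559.69 − £1,229.67 = £330.02.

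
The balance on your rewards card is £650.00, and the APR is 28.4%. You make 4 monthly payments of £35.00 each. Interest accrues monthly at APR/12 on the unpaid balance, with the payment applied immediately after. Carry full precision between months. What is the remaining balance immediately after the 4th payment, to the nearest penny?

£568.70

Monthly rate r = 28.4%/12 = 2.36667% = 0.0236667.
Each month: B ← B·(1+r) − £35.00.
Month 1: interest £15.38; balance after payment £630.38.
Month 2: interest £14.92; balance after payment £610.30.
Month 3: interest £14.44; balance after payment £589.75.
Month 4: interest £13.96; balance after payment £568.70.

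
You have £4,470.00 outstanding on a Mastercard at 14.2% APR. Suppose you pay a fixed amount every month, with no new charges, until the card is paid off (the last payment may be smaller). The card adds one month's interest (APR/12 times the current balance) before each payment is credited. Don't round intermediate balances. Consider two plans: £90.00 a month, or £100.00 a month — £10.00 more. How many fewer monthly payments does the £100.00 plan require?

12 fewer payments

Monthly rate r = 14.2%/12 = 1.18333% = 0.0118333.
At £90.00/mo: n = ⌈−ln(1 − rB₀/P)/ln(1+r)⌉ = 76 payments (last £28.94); total interest = total paid − £4,470.00 = £2,308.94.
At £100.00/mo: 64 payments (last £99.18); total interest £1,929.18.
Payments saved = 76 − 64 = 12.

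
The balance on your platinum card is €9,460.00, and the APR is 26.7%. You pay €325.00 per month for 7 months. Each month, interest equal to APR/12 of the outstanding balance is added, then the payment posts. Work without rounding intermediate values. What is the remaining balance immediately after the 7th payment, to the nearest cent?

€8,602.86

Monthly rate r = 26.7%/12 = 2.225% = 0.02225.
Each month: B ← B·(1+r) − €325.00.
Month 1: interest €210.48; balance after payment €9,345.49.
Month 2: interest €207.94; balance after payment €9,228.42.
Month 3: interest €205.33; balance after payment €9,108.75.
Month 4: interest €202.67; balance after payment €8,986.42.
Month 5: interest €199.95; balance after payment €8,861.37.
Month 6: interest €197.17; balance after payment €8,733.54.
Month 7: interest €194.32; balance after payment €8,602.86.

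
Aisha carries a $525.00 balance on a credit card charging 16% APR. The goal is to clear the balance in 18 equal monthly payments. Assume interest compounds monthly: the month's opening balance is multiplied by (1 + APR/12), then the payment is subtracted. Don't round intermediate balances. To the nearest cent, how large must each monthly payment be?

Monthly rate r = 16%/12 = 1.33333% = 0.0133333.
Level-payment amortization: P = B₀·r / (1 − (1+r)^(−n)) = 525.00·0.0133333 / (1 − 1.01333^(−18)).
Denominator 1 − (1+r)^(−18) = 0.212123621.
P = 7 / 0.212123621 ≈ 33.00.

$33.00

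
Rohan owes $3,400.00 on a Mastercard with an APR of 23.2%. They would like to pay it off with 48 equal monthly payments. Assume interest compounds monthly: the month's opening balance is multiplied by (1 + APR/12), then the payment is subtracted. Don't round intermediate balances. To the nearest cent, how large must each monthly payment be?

$109.35

Monthly rate r = 23.2%/12 = 1.93333% = 0.0193333.
Level-payment amortization: P = B₀·r / (1 − (1+r)^(−n)) = 3400.00·0.0193333 / (1 − 1.01933^(−48)).
Denominator 1 − (1+r)^(−48) = 0.601139403.
P = 65.7333 / 0.601139403 ≈ 109.35.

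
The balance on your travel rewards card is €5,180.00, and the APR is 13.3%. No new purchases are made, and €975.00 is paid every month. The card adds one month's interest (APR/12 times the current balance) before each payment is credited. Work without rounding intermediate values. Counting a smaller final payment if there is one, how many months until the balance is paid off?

6 payments

Monthly rate r = 13.3%/12 = 1.10833% = 0.0110833.
Recurrence: B ← B·(1+r) − €975.00.
Month 1: interest €57.41; balance after payment €4,262.41.
Month 2: interest €47.24; balance after payment €3,334.65.
Month 3: interest €36.96; balance after payment €2,396.61.
Month 4: interest €26.56; balance after payment €1,448.17.
Month 5: interest €16.05; balance after payment €489.23.
Month 6: interest €5.42; balance after payment €0.00.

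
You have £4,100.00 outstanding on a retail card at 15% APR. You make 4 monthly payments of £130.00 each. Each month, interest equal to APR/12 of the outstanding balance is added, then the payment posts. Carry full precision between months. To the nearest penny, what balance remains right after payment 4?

Monthly rate r = 15%/12 = 1.25% = 0.0125.
Each month: B ← B·(1+r) − £130.00.
Month 1: interest £51.25; balance after payment £4,021.25.
Month 2: interest £50.27; balance after payment £3,941.52.
Month 3: interest £49.27; balance after payment £3,860.78.
Month 4: interest £48.26; balance after payment £3,779.04.

£3,779.04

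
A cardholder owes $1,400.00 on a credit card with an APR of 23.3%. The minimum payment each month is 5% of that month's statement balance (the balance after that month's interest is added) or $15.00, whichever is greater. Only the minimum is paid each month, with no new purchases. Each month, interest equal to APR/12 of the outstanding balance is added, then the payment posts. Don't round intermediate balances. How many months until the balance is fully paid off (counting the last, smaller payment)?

Monthly rate r = 23.3%/12 = 1.94167% = 0.0194167.
While 5% of the post-interest balance exceeds $15.00, each month B ← (B·(1+r))·(1 − 0.05), i.e. B shrinks by the factor (1+r)·0.95 = 0.96845.
This holds for months 1–49. Entering month 50 the balance is $290.95; 5% of the post-interest balance is now below $15.00, so the flat $15.00 minimum applies from here.
From month 50 a fixed $15.00 at rate r clears $290.95 in 25 more payments. Total: 49 + 25 = 74 months.

74 months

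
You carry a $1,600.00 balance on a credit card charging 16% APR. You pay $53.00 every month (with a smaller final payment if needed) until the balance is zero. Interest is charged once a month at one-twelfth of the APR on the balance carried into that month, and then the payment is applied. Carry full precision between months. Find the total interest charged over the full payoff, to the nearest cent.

$460.89

Monthly rate r = 16%/12 = 1.33333% = 0.0133333.
Payoff takes n = ⌈−ln(1 − rB₀/P)/ln(1+r)⌉ = ⌈38.884⌉ = 39 payments; the last is $46.89.
Total paid = 38·$53.00 + $46.89 = $2,060.89.
Total interest = total paid − principal = $2,060.89 − $1,600.00 = $460.89.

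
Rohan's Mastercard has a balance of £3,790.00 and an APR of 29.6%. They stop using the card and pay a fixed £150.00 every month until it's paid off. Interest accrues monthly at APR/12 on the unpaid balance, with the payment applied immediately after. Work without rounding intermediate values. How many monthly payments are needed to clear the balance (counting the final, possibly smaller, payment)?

Monthly rate r = 29.6%/12 = 2.46667% = 0.0246667.
Recurrence: B ← B·(1+r) − £150.00.
Month 1: interest £93.49; balance after payment £3,733.49.
Month 2: interest £92.09; balance after payment £3,675.58.
Closed form: n = −ln(1 − rB₀/P)/ln(1+r) = −ln(0.37676)/ln(1.02467) ≈ 40.060, so the balance reaches zero during payment 41.

41 months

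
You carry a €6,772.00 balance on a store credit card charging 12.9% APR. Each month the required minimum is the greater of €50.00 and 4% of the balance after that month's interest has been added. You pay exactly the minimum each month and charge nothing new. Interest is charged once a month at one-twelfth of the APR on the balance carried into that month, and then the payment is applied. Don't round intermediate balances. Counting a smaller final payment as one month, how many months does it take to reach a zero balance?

86 months

Monthly rate r = 12.9%/12 = 1.075% = 0.01075.
While 4% of the post-interest balance exceeds €50.00, each month B ← (B·(1+r))·(1 − 0.04), i.e. B shrinks by the factor (1+r)·0.96 = 0.97032.
This holds for months 1–57. Entering month 58 the balance is €1,215.82; 4% of the post-interest balance is now below €50.00, so the flat €50.00 minimum applies from here.
From month 58 a fixed €50.00 at rate r clears €1,215.82 in 29 more payments. Total: 57 + 29 = 86 months.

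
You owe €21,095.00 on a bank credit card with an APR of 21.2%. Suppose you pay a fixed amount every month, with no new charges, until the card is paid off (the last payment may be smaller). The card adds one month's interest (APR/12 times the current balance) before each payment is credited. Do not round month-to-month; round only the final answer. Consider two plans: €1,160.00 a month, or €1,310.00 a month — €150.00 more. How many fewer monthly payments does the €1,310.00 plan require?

Monthly rate r = 21.2%/12 = 1.76667% = 0.0176667.
At €1,160.00/mo: n = ⌈−ln(1 − rB₀/P)/ln(1+r)⌉ = 23 payments (last €151.18); total interest = total paid − €21,095.00 = €4,576.18.
At €1,310.00/mo: 20 payments (last €152.26); total interest €3,947.26.
Payments saved = 23 − 20 = 3.

3 fewer payments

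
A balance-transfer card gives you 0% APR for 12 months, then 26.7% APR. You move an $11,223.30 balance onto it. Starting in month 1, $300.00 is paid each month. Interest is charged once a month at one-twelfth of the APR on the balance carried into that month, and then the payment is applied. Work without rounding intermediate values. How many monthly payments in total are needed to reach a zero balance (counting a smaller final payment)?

50 months

Promo months 1–12 at r₀ = 0%/12 = 0; months 13+ at r₁ = 26.7%/12 = 0.02225.
After month 12 (no interest yet): B = $11,223.30 − 12·$300.00 = $7,623.30.
Then at r₁ with $300.00/mo: n₂ = −ln(1 − r₁·B/P)/ln(1+r₁) ≈ 37.87 → 38 more payments.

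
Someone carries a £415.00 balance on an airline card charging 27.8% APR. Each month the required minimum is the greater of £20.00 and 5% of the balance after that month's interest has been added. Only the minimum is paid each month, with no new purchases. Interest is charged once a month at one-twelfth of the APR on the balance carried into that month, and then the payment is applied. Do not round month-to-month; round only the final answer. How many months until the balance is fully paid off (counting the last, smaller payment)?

Monthly rate r = 27.8%/12 = 2.31667% = 0.0231667.
While 5% of the post-interest balance exceeds £20.00, each month B ← (B·(1+r))·(1 − 0.05), i.e. B shrinks by the factor (1+r)·0.95 = 0.97201.
This holds for months 1–3. Entering month 4 the balance is £381.12; 5% of the post-interest balance is now below £20.00, so the flat £20.00 minimum applies from here.
From month 4 a fixed £20.00 at rate r clears £381.12 in 26 more payments. Total: 3 + 26 = 29 months.

29 months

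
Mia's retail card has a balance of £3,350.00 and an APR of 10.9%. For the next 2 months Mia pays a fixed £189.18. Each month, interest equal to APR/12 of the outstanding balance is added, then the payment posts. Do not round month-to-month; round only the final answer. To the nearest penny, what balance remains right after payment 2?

£3,031.06

Monthly rate r = 10.9%/12 = 0.908333% = 0.00908333.
Each month: B ← B·(1+r) − £189.18.
Month 1: interest £30.43; balance after payment £3,191.25.
Month 2: interest £28.99; balance after payment £3,031.06.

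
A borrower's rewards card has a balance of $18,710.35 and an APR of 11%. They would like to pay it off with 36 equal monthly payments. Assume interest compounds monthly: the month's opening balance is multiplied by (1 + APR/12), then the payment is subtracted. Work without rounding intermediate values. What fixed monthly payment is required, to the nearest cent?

Monthly rate r = 11%/12 = 0.916667% = 0.00916667.
Level-payment amortization: P = B₀·r / (1 − (1+r)^(−n)) = 18710.35·0.00916667 / (1 − 1.00917^(−36)).
Denominator 1 − (1+r)^(−36) = 0.279994681.
P = 171.512 / 0.279994681 ≈ 612.55.

$612.55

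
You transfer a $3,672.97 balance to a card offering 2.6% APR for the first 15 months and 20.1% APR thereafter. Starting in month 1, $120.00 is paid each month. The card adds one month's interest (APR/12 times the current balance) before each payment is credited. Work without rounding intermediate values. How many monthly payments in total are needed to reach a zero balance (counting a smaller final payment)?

Promo months 1–15 at r₀ = 2.6%/12 = 0.00216667; months 16+ at r₁ = 20.1%/12 = 0.01675.
After month 15: iterate B ← B·(1+r₀) − $120.00 for 15 months → $1,966.61.
Then at r₁ with $120.00/mo: n₂ = −ln(1 − r₁·B/P)/ln(1+r₁) ≈ 19.32 → 20 more payments.

35 months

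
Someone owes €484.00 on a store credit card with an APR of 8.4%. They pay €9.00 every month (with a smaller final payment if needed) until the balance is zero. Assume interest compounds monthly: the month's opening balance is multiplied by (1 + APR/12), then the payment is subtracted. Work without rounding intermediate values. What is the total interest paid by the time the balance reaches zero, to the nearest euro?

Monthly rate r = 8.4%/12 = 0.7% = 0.007.
Payoff takes n = ⌈−ln(1 − rB₀/P)/ln(1+r)⌉ = ⌈67.710⌉ = 68 payments; the last is €6.39.
Total paid = 67·€9.00 + €6.39 = €609.39.
Total interest = total paid − principal = €609.39 − €484.00 = €125.39.

€125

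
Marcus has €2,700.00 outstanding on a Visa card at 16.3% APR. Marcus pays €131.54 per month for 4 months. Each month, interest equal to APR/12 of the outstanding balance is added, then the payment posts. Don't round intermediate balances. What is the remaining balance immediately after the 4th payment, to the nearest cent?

Monthly rate r = 16.3%/12 = 1.35833% = 0.0135833.
Each month: B ← B·(1+r) − €131.54.
Month 1: interest €36.68; balance after payment €2,605.14.
Month 2: interest €35.39; balance after payment €2,508.98.
Month 3: interest €34.08; balance after payment €2,411.52.
Month 4: interest €32.76; balance after payment €2,312.74.

€2,312.74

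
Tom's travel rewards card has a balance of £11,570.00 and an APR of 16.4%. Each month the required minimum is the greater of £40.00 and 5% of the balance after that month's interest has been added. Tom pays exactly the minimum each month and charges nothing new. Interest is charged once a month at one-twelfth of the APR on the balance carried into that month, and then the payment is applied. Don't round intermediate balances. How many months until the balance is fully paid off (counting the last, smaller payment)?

Monthly rate r = 16.4%/12 = 1.36667% = 0.0136667.
While 5% of the post-interest balance exceeds £40.00, each month B ← (B·(1+r))·(1 − 0.05), i.e. B shrinks by the factor (1+r)·0.95 = 0.96298.
This holds for months 1–72. Entering month 73 the balance is £765.39; 5% of the post-interest balance is now below £40.00, so the flat £40.00 minimum applies from here.
From month 73 a fixed £40.00 at rate r clears £765.39 in 23 more payments. Total: 72 + 23 = 95 months.

95 months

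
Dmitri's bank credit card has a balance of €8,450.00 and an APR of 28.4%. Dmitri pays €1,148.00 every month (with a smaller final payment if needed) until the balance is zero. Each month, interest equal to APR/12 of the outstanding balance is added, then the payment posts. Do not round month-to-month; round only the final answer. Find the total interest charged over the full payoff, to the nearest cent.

Monthly rate r = 28.4%/12 = 2.36667% = 0.0236667.
Payoff takes n = ⌈−ln(1 − rB₀/P)/ln(1+r)⌉ = ⌈8.183⌉ = 9 payments; the last is €211.91.
Total paid = 8·€1,148.00 + €211.91 = €9,395.91.
Total interest = total paid − principal = €9,395.91 − €8,450.00 = €945.91.

€945.91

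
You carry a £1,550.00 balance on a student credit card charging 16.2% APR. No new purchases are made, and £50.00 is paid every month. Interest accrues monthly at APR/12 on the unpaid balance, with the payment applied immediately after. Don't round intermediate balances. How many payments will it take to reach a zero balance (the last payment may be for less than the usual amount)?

41 payments

Monthly rate r = 16.2%/12 = 1.35% = 0.0135.
Recurrence: B ← B·(1+r) − £50.00.
Month 1: interest £20.93; balance after payment £1,520.92.
Month 2: interest £20.53; balance after payment £1,491.46.
Closed form: n = −ln(1 − rB₀/P)/ln(1+r) = −ln(0.5815)/ln(1.0135) ≈ 40.429, so the balance reaches zero during payment 41.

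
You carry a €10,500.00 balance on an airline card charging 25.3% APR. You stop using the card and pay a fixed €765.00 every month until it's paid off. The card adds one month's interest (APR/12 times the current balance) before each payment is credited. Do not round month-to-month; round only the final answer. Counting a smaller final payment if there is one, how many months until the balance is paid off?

Monthly rate r = 25.3%/12 = 2.10833% = 0.0210833.
Recurrence: B ← B·(1+r) − €765.00.
Month 1: interest €221.38; balance after payment €9,956.38.
Month 2: interest €209.91; balance after payment €9,401.29.
Closed form: n = −ln(1 − rB₀/P)/ln(1+r) = −ln(0.71062)/ln(1.02108) ≈ 16.373, so the balance reaches zero during payment 17.

17 payments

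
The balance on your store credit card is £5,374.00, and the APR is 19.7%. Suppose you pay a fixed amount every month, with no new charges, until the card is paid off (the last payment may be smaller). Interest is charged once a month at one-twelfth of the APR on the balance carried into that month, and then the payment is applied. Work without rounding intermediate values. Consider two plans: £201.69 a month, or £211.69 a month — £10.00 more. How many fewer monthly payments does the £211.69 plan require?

Monthly rate r = 19.7%/12 = 1.64167% = 0.0164167.
At £201.69/mo: n = ⌈−ln(1 − rB₀/P)/ln(1+r)⌉ = 36 payments (last £66.05); total interest = total paid − £5,374.00 = £1,751.20.
At £211.69/mo: 34 payments (last £23.56); total interest £1,635.33.
Payments saved = 36 − 34 = 2.

2 fewer payments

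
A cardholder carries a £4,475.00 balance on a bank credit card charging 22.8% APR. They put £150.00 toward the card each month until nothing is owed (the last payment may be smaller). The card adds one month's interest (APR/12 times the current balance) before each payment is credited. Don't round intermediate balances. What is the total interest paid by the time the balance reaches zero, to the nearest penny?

Monthly rate r = 22.8%/12 = 1.9% = 0.019.
Payoff takes n = ⌈−ln(1 − rB₀/P)/ln(1+r)⌉ = ⌈44.450⌉ = 45 payments; the last is £67.90.
Total paid = 44·£150.00 + £67.90 = £6,667.90.
Total interest = total paid − principal = £6,667.90 − £4,475.00 = £2,192.90.

£2,192.90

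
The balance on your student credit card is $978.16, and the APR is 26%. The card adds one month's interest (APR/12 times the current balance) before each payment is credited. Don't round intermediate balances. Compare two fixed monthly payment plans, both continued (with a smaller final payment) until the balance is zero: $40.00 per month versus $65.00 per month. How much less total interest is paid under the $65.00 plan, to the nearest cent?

$211.60

Monthly rate r = 26%/12 = 2.16667% = 0.0216667.
At $40.00/mo: n = ⌈−ln(1 − rB₀/P)/ln(1+r)⌉ = 36 payments (last $8.36); total interest = total paid − $978.16 = $430.20.
At $65.00/mo: 19 payments (last $26.76); total interest $218.60.
Interest saved = $430.20 − $218.60 = $211.60.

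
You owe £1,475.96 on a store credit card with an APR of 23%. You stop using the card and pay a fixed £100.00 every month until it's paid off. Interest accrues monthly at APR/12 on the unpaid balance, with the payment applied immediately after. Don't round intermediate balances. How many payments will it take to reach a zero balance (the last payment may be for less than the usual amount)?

Monthly rate r = 23%/12 = 1.91667% = 0.0191667.
Recurrence: B ← B·(1+r) − £100.00.
Month 1: interest £28.29; balance after payment £1,404.25.
Month 2: interest £26.91; balance after payment £1,331.16.
Closed form: n = −ln(1 − rB₀/P)/ln(1+r) = −ln(0.71711)/ln(1.01917) ≈ 17.515, so the balance reaches zero during payment 18.

18 payments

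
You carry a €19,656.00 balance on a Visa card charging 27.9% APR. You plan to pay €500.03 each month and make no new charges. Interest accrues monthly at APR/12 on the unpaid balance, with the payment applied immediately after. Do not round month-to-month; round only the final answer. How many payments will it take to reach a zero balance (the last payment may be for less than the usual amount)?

107 payments

Monthly rate r = 27.9%/12 = 2.325% = 0.02325.
Recurrence: B ← B·(1+r) − €500.03.
Month 1: interest €457.00; balance after payment €19,612.97.
Month 2: interest €456.00; balance after payment €19,568.94.
Closed form: n = −ln(1 − rB₀/P)/ln(1+r) = −ln(0.086051)/ln(1.02325) ≈ 106.719, so the balance reaches zero during payment 107.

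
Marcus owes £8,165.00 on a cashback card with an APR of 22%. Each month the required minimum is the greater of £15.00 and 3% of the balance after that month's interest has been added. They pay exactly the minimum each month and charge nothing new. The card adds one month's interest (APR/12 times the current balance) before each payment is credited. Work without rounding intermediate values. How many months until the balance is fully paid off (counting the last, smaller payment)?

280 months

Monthly rate r = 22%/12 = 1.83333% = 0.0183333.
While 3% of the post-interest balance exceeds £15.00, each month B ← (B·(1+r))·(1 − 0.03), i.e. B shrinks by the factor (1+r)·0.97 = 0.98778.
This holds for months 1–229. Entering month 230 the balance is £489.20; 3% of the post-interest balance is now below £15.00, so the flat £15.00 minimum applies from here.
From month 230 a fixed £15.00 at rate r clears £489.20 in 51 more payments. Total: 229 + 51 = 280 months.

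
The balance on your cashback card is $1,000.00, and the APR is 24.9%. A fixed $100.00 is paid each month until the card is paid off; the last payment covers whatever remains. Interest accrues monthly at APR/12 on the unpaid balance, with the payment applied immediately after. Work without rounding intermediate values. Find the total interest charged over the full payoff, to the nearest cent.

$132.60

Monthly rate r = 24.9%/12 = 2.075% = 0.02075.
Payoff takes n = ⌈−ln(1 − rB₀/P)/ln(1+r)⌉ = ⌈11.324⌉ = 12 payments; the last is $32.60.
Total paid = 11·$100.00 + $32.60 = $1,132.60.
Total interest = total paid − principal = $1,132.60 − $1,000.00 = $132.60.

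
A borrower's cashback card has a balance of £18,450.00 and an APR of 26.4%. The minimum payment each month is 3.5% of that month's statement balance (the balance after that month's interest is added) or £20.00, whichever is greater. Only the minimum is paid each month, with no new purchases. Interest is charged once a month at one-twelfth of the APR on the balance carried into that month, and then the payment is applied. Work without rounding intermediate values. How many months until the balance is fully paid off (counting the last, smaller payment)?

Monthly rate r = 26.4%/12 = 2.2% = 0.022.
While 3.5% of the post-interest balance exceeds £20.00, each month B ← (B·(1+r))·(1 − 0.035), i.e. B shrinks by the factor (1+r)·0.965 = 0.98623.
This holds for months 1–253. Entering month 254 the balance is £552.69; 3.5% of the post-interest balance is now below £20.00, so the flat £20.00 minimum applies from here.
From month 254 a fixed £20.00 at rate r clears £552.69 in 44 more payments. Total: 253 + 44 = 297 months.

297 months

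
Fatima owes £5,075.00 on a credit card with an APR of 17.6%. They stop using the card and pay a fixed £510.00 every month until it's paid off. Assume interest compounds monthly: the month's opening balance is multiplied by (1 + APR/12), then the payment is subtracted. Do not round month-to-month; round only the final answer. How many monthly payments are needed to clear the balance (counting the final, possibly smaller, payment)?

11 months

Monthly rate r = 17.6%/12 = 1.46667% = 0.0146667.
Recurrence: B ← B·(1+r) − £510.00.
Month 1: interest £74.43; balance after payment £4,639.43.
Month 2: interest £68.05; balance after payment £4,197.48.
Closed form: n = −ln(1 − rB₀/P)/ln(1+r) = −ln(0.85405)/ln(1.01467) ≈ 10.835, so the balance reaches zero during payment 11.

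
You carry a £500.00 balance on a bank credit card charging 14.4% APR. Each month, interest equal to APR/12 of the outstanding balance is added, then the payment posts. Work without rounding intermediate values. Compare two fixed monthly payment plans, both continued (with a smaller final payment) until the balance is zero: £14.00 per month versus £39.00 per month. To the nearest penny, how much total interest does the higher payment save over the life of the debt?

£110.62

Monthly rate r = 14.4%/12 = 1.2% = 0.012.
At £14.00/mo: n = ⌈−ln(1 − rB₀/P)/ln(1+r)⌉ = 47 payments (last £12.80); total interest = total paid − £500.00 = £156.80.
At £39.00/mo: 15 payments (last £0.18); total interest £46.18.
Interest saved = £156.80 − £46.18 = £110.62.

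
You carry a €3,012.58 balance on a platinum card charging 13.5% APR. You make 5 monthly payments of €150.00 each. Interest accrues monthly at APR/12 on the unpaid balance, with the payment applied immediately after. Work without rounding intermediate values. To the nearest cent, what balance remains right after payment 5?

Monthly rate r = 13.5%/12 = 1.125% = 0.01125.
Each month: B ← B·(1+r) − €150.00.
Month 1: interest €33.89; balance after payment €2,896.47.
Month 2: interest €32.59; balance after payment €2,779.06.
Month 3: interest €31.26; balance after payment €2,660.32.
Month 4: interest €29.93; balance after payment €2,540.25.
Month 5: interest €28.58; balance after payment €2,418.83.

€2,418.83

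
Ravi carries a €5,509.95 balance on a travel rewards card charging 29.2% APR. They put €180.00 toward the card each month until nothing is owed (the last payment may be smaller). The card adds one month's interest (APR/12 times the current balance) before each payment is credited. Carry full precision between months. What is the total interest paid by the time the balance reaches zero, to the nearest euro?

€4,717

Monthly rate r = 29.2%/12 = 2.43333% = 0.0243333.
Payoff takes n = ⌈−ln(1 − rB₀/P)/ln(1+r)⌉ = ⌈56.815⌉ = 57 payments; the last is €147.11.
Total paid = 56·€180.00 + €147.11 = €10,227.11.
Total interest = total paid − principal = €10,227.11 − €5,509.95 = €4,717.16.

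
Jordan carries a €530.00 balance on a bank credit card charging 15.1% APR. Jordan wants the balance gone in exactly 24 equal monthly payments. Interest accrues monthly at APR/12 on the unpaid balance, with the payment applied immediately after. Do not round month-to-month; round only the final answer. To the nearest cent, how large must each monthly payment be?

€25.72

Monthly rate r = 15.1%/12 = 1.25833% = 0.0125833.
Level-payment amortization: P = B₀·r / (1 − (1+r)^(−n)) = 530.00·0.0125833 / (1 − 1.01258^(−24)).
Denominator 1 − (1+r)^(−24) = 0.259267492.
P = 6.66917 / 0.259267492 ≈ 25.72.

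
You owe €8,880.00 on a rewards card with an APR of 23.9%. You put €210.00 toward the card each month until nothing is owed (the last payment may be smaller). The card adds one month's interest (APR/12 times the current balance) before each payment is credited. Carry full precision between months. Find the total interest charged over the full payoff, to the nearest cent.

€10,781.68

Monthly rate r = 23.9%/12 = 1.99167% = 0.0199167.
Payoff takes n = ⌈−ln(1 − rB₀/P)/ln(1+r)⌉ = ⌈93.625⌉ = 94 payments; the last is €131.68.
Total paid = 93·€210.00 + €131.68 = €19,661.68.
Total interest = total paid − principal = €19,661.68 − €8,880.00 = €10,781.68.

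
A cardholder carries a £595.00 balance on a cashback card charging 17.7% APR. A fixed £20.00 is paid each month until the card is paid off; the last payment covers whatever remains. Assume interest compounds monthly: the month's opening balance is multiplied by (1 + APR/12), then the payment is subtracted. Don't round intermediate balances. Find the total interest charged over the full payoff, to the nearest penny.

Monthly rate r = 17.7%/12 = 1.475% = 0.01475.
Payoff takes n = ⌈−ln(1 − rB₀/P)/ln(1+r)⌉ = ⌈39.454⌉ = 40 payments; the last is £9.12.
Total paid = 39·£20.00 + £9.12 = £789.12.
Total interest = total paid − principal = £789.12 − £595.00 = £194.12.

£194.12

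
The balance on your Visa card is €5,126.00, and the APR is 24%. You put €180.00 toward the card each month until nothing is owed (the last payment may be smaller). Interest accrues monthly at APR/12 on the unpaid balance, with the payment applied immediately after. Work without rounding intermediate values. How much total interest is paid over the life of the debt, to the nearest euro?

Monthly rate r = 24%/12 = 2% = 0.02.
Payoff takes n = ⌈−ln(1 − rB₀/P)/ln(1+r)⌉ = ⌈42.567⌉ = 43 payments; the last is €102.48.
Total paid = 42·€180.00 + €102.48 = €7,662.48.
Total interest = total paid − principal = €7,662.48 − €5,126.00 = €2,536.48.

€2,536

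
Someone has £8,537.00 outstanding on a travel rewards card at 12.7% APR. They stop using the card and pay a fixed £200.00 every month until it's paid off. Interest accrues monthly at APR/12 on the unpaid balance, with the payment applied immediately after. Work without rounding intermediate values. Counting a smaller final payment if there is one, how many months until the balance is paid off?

Monthly rate r = 12.7%/12 = 1.05833% = 0.0105833.
Recurrence: B ← B·(1+r) − £200.00.
Month 1: interest £90.35; balance after payment £8,427.35.
Month 2: interest £89.19; balance after payment £8,316.54.
Closed form: n = −ln(1 − rB₀/P)/ln(1+r) = −ln(0.54825)/ln(1.01058) ≈ 57.090, so the balance reaches zero during payment 58.

58 payments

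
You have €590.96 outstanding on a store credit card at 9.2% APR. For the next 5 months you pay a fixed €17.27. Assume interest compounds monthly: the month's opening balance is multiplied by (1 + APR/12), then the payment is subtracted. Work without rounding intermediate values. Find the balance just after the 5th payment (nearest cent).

€526.28

Monthly rate r = 9.2%/12 = 0.766667% = 0.00766667.
Each month: B ← B·(1+r) − €17.27.
Month 1: interest €4.53; balance after payment €578.22.
Month 2: interest €4.43; balance after payment €565.38.
Month 3: interest €4.33; balance after payment €552.45.
Month 4: interest €4.24; balance after payment €539.41.
Month 5: interest €4.14; balance after payment €526.28.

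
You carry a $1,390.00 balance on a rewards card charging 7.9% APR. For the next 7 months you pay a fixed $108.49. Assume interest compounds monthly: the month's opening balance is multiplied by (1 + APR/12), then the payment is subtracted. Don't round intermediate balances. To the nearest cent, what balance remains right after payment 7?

$680.74

Monthly rate r = 7.9%/12 = 0.658333% = 0.00658333.
Each month: B ← B·(1+r) − $108.49.
Month 1: interest $9.15; balance after payment $1,290.66.
Month 2: interest $8.50; balance after payment $1,190.67.
Month 3: interest $7.84; balance after payment $1,090.02.
Month 4: interest $7.18; balance after payment $988.70.
Month 5: interest $6.51; balance after payment $886.72.
Month 6: interest $5.84; balance after payment $784.07.
Month 7: interest $5.16; balance after payment $680.74.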